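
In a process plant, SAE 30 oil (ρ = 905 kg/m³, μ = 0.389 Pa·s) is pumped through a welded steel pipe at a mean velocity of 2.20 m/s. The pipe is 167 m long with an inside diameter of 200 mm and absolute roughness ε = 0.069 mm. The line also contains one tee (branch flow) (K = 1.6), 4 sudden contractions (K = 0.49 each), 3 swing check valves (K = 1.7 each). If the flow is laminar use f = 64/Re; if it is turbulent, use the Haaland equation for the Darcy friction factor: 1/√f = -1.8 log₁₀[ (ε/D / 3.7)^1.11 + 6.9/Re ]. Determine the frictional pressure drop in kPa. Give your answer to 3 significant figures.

Reynolds number Re = ρVD/μ = 905 · 2.2 · 0.2 / 0.389 = 1024.
Re < 2300 → laminar flow, so f = 64/Re = 64/1024 = 0.06252 (the turbulent correlation is not needed).
Total minor-loss coefficient ΣK = 1·1.6 + 4·0.49 + 3·1.7 = 8.66.
ΔP = [f·L/D + ΣK]·(ρV²/2) = [0.06252·167/0.2 + 8.66]·(905·2.2²/2) = [52.21 + 8.66]·2190 = 1.333e+05 Pa.
ΔP = 1.333e+05 Pa = 133 kPa.

ΔP ≈ 133 kPa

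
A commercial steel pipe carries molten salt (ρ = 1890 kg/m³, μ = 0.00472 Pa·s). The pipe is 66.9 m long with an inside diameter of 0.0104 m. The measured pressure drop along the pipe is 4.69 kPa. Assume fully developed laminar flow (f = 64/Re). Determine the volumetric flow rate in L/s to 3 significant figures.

Q ≈ 0.00426 L/s

For laminar flow, f = 64/Re with Re = ρVD/μ, so Darcy-Weisbach reduces to ΔP = 32μLV/D². Solving for V: V = ΔP·D²/(32μL) = 4690·(0.0104)²/(32·0.00472·66.9) = 0.0502 m/s.
Check: Re = ρVD/μ = 1890·0.0502·0.0104/0.00472 = 209.1 < 2300, so the laminar assumption holds.
Q = V·A = 0.0502·(π/4·0.0104²) = 4.265e-06 m³/s = 0.00426 L/s.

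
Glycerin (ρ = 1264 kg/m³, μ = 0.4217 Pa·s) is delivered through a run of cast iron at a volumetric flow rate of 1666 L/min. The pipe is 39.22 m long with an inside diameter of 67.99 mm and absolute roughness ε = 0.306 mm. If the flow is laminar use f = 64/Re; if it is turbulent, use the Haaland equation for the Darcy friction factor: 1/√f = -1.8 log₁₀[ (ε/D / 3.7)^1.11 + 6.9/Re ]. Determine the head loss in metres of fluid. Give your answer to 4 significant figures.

Q = 1666 L/min = 1666/60000 = 0.02777 m³/s.
Cross-sectional area A = πD²/4 = π(0.06799)²/4 = 0.003631 m²; mean velocity V = Q/A = 0.02777/0.003631 = 7.648 m/s.
Reynolds number Re = ρVD/μ = 1264 · 7.648 · 0.06799 / 0.422 = 1559.
Re < 2300 → laminar flow, so f = 64/Re = 64/1559 = 0.04106 (the turbulent correlation is not needed).
Darcy-Weisbach: ΔP = f(L/D)(ρV²/2) = 0.04106·(39.22/0.06799)·(1264·7.648²/2) = 0.04106·576.8·3.697e+04 = 8.756e+05 Pa.
Head loss h_f = ΔP/(ρg) = 8.756e+05/(1264·9.81) = 70.62 m.

h_f ≈ 70.62 m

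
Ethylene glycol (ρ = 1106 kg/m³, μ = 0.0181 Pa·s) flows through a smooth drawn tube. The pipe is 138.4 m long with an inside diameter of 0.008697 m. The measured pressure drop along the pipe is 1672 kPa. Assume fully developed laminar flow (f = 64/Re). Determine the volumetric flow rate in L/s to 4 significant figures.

For laminar flow, f = 64/Re with Re = ρVD/μ, so Darcy-Weisbach reduces to ΔP = 32μLV/D². Solving for V: V = ΔP·D²/(32μL) = 1.672e+06·(0.008697)²/(32·0.0181·138.4) = 1.578 m/s.
Check: Re = ρVD/μ = 1106·1.578·0.008697/0.0181 = 838.4 < 2300, so the laminar assumption holds.
Q = V·A = 1.578·(π/4·0.008697²) = 9.372e-05 m³/s = 0.09372 L/s.

Q ≈ 0.09372 L/s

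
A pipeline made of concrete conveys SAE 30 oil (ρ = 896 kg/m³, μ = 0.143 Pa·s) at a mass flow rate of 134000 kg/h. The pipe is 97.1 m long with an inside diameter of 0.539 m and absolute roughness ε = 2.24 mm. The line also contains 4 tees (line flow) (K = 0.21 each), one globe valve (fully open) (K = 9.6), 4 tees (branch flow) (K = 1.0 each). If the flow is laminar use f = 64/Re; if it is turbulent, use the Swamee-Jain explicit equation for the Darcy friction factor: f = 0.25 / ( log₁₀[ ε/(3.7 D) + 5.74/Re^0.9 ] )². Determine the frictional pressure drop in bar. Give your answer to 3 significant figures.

ΔP ≈ 0.00493 bar

ṁ = 134000 kg/h = 134000/3600 = 37.22 kg/s.
A = πD²/4 = π(0.539)²/4 = 0.2282 m²; mean velocity V = ṁ/(ρA) = 37.22/(896 · 0.2282) = 0.1821 m/s.
Reynolds number Re = ρVD/μ = 896 · 0.1821 · 0.539 / 0.143 = 614.9.
Re < 2300 → laminar flow, so f = 64/Re = 64/614.9 = 0.1041 (the turbulent correlation is not needed).
Total minor-loss coefficient ΣK = 4·0.21 + 1·9.6 + 4·1 = 14.4.
ΔP = [f·L/D + ΣK]·(ρV²/2) = [0.1041·97.1/0.539 + 14.4]·(896·0.1821²/2) = [18.75 + 14.4]·14.85 = 492.9 Pa.
ΔP = 492.9 Pa = 0.00493 bar.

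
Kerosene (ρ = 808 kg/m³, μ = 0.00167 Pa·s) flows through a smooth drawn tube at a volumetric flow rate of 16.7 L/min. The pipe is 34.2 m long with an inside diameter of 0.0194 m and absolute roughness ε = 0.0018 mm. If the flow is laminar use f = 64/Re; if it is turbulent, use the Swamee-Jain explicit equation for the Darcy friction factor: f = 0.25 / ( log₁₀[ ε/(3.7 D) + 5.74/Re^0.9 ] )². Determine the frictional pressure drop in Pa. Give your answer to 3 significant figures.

ΔP ≈ 20300 Pa

Q = 16.7 L/min = 16.7/60000 = 0.0002783 m³/s.
Cross-sectional area A = πD²/4 = π(0.0194)²/4 = 0.0002956 m²; mean velocity V = Q/A = 0.0002783/0.0002956 = 0.9416 m/s.
Reynolds number Re = ρVD/μ = 808 · 0.9416 · 0.0194 / 0.00167 = 8838.
Re > 4000 → turbulent. Relative roughness ε/D = 1.8e-06/0.0194 = 9.28e-05. Swamee-Jain: f = 0.25/(log₁₀[9.28e-05/3.7 + 5.74/8838^0.9])² = 0.25/(log₁₀[2.51e-05 + 0.00161])² = 0.25/(-2.786)² = 0.03221.
Darcy-Weisbach: ΔP = f(L/D)(ρV²/2) = 0.03221·(34.2/0.0194)·(808·0.9416²/2) = 0.03221·1763·358.2 = 2.034e+04 Pa.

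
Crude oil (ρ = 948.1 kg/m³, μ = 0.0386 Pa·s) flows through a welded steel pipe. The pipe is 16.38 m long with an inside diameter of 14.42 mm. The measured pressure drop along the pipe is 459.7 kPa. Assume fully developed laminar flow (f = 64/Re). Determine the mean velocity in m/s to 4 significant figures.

For laminar flow, f = 64/Re with Re = ρVD/μ, so Darcy-Weisbach reduces to ΔP = 32μLV/D². Solving for V: V = ΔP·D²/(32μL) = 4.597e+05·(0.01442)²/(32·0.0386·16.38) = 4.724 m/s.
Check: Re = ρVD/μ = 948.1·4.724·0.01442/0.0386 = 1673 < 2300, so the laminar assumption holds.

V ≈ 4.724 m/s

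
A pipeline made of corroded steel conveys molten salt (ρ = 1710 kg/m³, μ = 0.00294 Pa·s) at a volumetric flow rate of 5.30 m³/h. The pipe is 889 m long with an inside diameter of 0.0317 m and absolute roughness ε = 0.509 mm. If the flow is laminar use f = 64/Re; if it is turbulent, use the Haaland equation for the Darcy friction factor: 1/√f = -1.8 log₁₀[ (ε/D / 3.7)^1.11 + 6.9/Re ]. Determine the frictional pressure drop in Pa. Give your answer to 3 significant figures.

ΔP ≈ 3.85×10^6 Pa

Q = 5.30 m³/h = 5.30/3600 = 0.001472 m³/s.
Cross-sectional area A = πD²/4 = π(0.0317)²/4 = 0.0007892 m²; mean velocity V = Q/A = 0.001472/0.0007892 = 1.865 m/s.
Reynolds number Re = ρVD/μ = 1710 · 1.865 · 0.0317 / 0.00294 = 3.439e+04.
Re > 4000 → turbulent. Relative roughness ε/D = 0.000509/0.0317 = 0.0161. Haaland: 1/√f = -1.8 log₁₀[(0.0161/3.7)^1.11 + 6.9/3.439e+04] = -1.8 log₁₀[0.00239 + 0.000201] = 4.657, so f = 0.0461.
Darcy-Weisbach: ΔP = f(L/D)(ρV²/2) = 0.0461·(889/0.0317)·(1710·1.865²/2) = 0.0461·2.804e+04·2975 = 3.847e+06 Pa.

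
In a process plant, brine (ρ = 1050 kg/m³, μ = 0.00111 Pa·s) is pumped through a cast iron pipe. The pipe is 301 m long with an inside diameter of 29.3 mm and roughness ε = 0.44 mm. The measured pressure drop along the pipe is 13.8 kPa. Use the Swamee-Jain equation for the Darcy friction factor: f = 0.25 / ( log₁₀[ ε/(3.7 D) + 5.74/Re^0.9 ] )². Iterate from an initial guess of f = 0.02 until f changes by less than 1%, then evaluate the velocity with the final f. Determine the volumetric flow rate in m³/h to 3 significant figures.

Q ≈ 0.541 m³/h

Rearranging Darcy-Weisbach: V = √(2·ΔP·D/(f·L·ρ)). With ε/D = 0.00044/0.0293 = 0.015, iterate starting from f = 0.02:
  f = 0.02 → V = √(2·1.38e+04·0.0293/(0.02·301·1050)) = 0.3577 m/s; Re = ρVD/μ = 9914; f → 0.049
  f = 0.049 → V = 0.2285 m/s; Re = 6333; f → 0.05141
  f = 0.05141 → V = 0.2231 m/s; Re = 6184; f → 0.05156
Converged (Δf/f < 1%). With the final f = 0.05156: V = √(2·1.38e+04·0.0293/(0.05156·301·1050)) = 0.2228 m/s.
Q = V·A = 0.2228·(π/4·0.0293²) = 0.0001502 m³/s = 0.541 m³/h.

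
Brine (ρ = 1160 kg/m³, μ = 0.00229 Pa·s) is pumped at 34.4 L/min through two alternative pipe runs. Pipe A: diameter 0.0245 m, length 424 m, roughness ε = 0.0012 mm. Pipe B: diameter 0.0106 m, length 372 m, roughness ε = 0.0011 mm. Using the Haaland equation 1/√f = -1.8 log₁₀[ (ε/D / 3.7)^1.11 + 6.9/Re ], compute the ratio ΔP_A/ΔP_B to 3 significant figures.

ΔP_A/ΔP_B ≈ 0.0211

Pipe A: V = Q/A = 0.0005733/0.0004714 = 1.216 m/s; Re = 1.509e+04; ε/D = 4.9e-05; Haaland → f = 0.02773; ΔP_A = f(L/D)(ρV²/2) = 4.116e+05 Pa.
Pipe B: V = Q/A = 0.0005733/8.825e-05 = 6.497 m/s; Re = 3.488e+04; ε/D = 0.000104; Haaland → f = 0.02273; ΔP_B = f(L/D)(ρV²/2) = 1.953e+07 Pa.
ΔP_A/ΔP_B = 4.116e+05/1.953e+07 = 0.0211.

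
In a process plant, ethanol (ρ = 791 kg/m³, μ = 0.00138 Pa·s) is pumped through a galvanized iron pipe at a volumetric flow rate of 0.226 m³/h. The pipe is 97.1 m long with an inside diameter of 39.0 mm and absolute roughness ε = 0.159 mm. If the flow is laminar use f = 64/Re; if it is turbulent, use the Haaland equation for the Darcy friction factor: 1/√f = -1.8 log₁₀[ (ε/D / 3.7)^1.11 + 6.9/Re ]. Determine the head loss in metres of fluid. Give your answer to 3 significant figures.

Q = 0.226 m³/h = 0.226/3600 = 6.278e-05 m³/s.
Cross-sectional area A = πD²/4 = π(0.039)²/4 = 0.001195 m²; mean velocity V = Q/A = 6.278e-05/0.001195 = 0.05255 m/s.
Reynolds number Re = ρVD/μ = 791 · 0.05255 · 0.039 / 0.00138 = 1175.
Re < 2300 → laminar flow, so f = 64/Re = 64/1175 = 0.05448 (the turbulent correlation is not needed).
Darcy-Weisbach: ΔP = f(L/D)(ρV²/2) = 0.05448·(97.1/0.039)·(791·0.05255²/2) = 0.05448·2490·1.092 = 148.2 Pa.
Head loss h_f = ΔP/(ρg) = 148.2/(791·9.81) = 0.0191 m.

h_f ≈ 0.0191 m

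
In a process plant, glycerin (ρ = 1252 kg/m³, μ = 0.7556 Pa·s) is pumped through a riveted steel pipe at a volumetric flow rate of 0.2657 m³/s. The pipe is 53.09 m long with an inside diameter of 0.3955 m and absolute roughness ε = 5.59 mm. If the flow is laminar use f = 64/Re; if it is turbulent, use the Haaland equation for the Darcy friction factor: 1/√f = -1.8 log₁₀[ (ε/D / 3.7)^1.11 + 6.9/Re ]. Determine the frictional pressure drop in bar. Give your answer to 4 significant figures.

ΔP ≈ 0.1775 bar

Cross-sectional area A = πD²/4 = π(0.3955)²/4 = 0.1229 m²; mean velocity V = Q/A = 0.2657/0.1229 = 2.163 m/s.
Reynolds number Re = ρVD/μ = 1252 · 2.163 · 0.3955 / 0.756 = 1417.
Re < 2300 → laminar flow, so f = 64/Re = 64/1417 = 0.04516 (the turbulent correlation is not needed).
Darcy-Weisbach: ΔP = f(L/D)(ρV²/2) = 0.04516·(53.09/0.3955)·(1252·2.163²/2) = 0.04516·134.2·2928 = 1.775e+04 Pa.
ΔP = 1.775e+04 Pa = 0.1775 bar.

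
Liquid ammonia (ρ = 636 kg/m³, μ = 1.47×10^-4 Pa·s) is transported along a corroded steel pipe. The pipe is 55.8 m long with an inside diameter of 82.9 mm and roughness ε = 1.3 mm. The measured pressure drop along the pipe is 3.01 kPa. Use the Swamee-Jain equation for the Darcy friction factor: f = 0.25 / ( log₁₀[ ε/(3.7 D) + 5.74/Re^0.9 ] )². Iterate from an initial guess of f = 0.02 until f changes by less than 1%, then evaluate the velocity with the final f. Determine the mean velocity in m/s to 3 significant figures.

Rearranging Darcy-Weisbach: V = √(2·ΔP·D/(f·L·ρ)). With ε/D = 0.0013/0.0829 = 0.0157, iterate starting from f = 0.02:
  f = 0.02 → V = √(2·3010·0.0829/(0.02·55.8·636)) = 0.8385 m/s; Re = ρVD/μ = 3.008e+05; f → 0.04466
  f = 0.04466 → V = 0.5611 m/s; Re = 2.013e+05; f → 0.04477
Converged (Δf/f < 1%). With the final f = 0.04477: V = √(2·3010·0.0829/(0.04477·55.8·636)) = 0.5604 m/s.

V ≈ 0.560 m/s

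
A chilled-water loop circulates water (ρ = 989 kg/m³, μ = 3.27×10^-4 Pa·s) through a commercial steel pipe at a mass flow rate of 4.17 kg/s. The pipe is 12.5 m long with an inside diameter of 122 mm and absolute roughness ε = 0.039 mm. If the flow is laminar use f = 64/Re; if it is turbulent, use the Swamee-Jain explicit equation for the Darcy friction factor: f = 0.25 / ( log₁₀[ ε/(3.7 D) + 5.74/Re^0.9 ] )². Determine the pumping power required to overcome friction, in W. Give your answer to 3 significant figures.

P ≈ 0.523 W

A = πD²/4 = π(0.122)²/4 = 0.01169 m²; mean velocity V = ṁ/(ρA) = 4.17/(989 · 0.01169) = 0.3607 m/s.
Reynolds number Re = ρVD/μ = 989 · 0.3607 · 0.122 / 0.000327 = 1.331e+05.
Re > 4000 → turbulent. Relative roughness ε/D = 3.9e-05/0.122 = 0.00032. Swamee-Jain: f = 0.25/(log₁₀[0.00032/3.7 + 5.74/1.331e+05^0.9])² = 0.25/(log₁₀[8.64e-05 + 0.00014])² = 0.25/(-3.644)² = 0.01882.
Darcy-Weisbach: ΔP = f(L/D)(ρV²/2) = 0.01882·(12.5/0.122)·(989·0.3607²/2) = 0.01882·102.5·64.33 = 124.1 Pa.
Q = ṁ/ρ = 4.17/989 = 0.004216 m³/s.
Pumping power P = QΔP = 0.004216·124.1 = 0.5231 W = 0.523 W.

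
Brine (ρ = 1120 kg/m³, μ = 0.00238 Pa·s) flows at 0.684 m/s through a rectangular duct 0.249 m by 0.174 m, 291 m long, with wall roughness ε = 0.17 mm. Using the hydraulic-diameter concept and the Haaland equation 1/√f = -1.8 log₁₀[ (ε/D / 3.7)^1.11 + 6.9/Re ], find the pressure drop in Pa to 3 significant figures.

ΔP ≈ 8330 Pa

Hydraulic diameter D_h = 4A/P = 4·(0.249·0.174)/(2·(0.249+0.174)) = 0.1733/0.846 = 0.2049 m.
Re = ρVD_h/μ = 1120·0.684·0.2049/0.00238 = 6.594e+04.
ε/D_h = 0.00017/0.2049 = 0.00083; Haaland gives 1/√f = -1.8 log₁₀[8.9e-05+0.000105] = 6.683, so f = 0.02239.
ΔP = f(L/D_h)(ρV²/2) = 0.02239·291/0.2049·262 = 8332 Pa.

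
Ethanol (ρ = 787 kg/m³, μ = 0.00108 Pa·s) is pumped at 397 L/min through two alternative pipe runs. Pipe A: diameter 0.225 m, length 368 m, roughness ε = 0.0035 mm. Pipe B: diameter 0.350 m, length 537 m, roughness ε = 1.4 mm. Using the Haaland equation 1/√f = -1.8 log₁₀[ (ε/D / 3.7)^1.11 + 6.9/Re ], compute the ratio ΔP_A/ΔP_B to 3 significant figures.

Pipe A: V = Q/A = 0.006617/0.03976 = 0.1664 m/s; Re = 2.728e+04; ε/D = 1.56e-05; Haaland → f = 0.02388; ΔP_A = f(L/D)(ρV²/2) = 425.6 Pa.
Pipe B: V = Q/A = 0.006617/0.09621 = 0.06877 m/s; Re = 1.754e+04; ε/D = 0.004; Haaland → f = 0.03331; ΔP_B = f(L/D)(ρV²/2) = 95.11 Pa.
ΔP_A/ΔP_B = 425.6/95.11 = 4.47.

ΔP_A/ΔP_B ≈ 4.47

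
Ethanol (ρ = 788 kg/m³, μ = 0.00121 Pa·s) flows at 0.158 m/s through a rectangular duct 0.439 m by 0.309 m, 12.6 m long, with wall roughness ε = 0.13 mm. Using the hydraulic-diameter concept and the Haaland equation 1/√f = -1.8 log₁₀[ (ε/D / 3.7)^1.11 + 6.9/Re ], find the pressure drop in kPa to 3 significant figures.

ΔP ≈ 0.00788 kPa

Hydraulic diameter D_h = 4A/P = 4·(0.439·0.309)/(2·(0.439+0.309)) = 0.5426/1.496 = 0.3627 m.
Re = ρVD_h/μ = 788·0.158·0.3627/0.00121 = 3.732e+04.
ε/D_h = 0.00013/0.3627 = 0.000358; Haaland gives 1/√f = -1.8 log₁₀[3.5e-05+0.000185] = 6.584, so f = 0.02307.
ΔP = f(L/D_h)(ρV²/2) = 0.02307·12.6/0.3627·9.836 = 7.883 Pa.
ΔP = 0.00788 kPa.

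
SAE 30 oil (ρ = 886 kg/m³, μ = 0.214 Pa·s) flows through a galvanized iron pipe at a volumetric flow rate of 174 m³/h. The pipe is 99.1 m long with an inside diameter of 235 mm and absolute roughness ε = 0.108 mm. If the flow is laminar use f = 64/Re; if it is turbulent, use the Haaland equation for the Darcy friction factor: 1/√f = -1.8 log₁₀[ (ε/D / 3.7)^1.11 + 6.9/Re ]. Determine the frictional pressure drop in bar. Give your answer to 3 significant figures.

ΔP ≈ 0.137 bar

Q = 174 m³/h = 174/3600 = 0.04833 m³/s.
Cross-sectional area A = πD²/4 = π(0.235)²/4 = 0.04337 m²; mean velocity V = Q/A = 0.04833/0.04337 = 1.114 m/s.
Reynolds number Re = ρVD/μ = 886 · 1.114 · 0.235 / 0.214 = 1084.
Re < 2300 → laminar flow, so f = 64/Re = 64/1084 = 0.05903 (the turbulent correlation is not needed).
Darcy-Weisbach: ΔP = f(L/D)(ρV²/2) = 0.05903·(99.1/0.235)·(886·1.114²/2) = 0.05903·421.7·550.1 = 1.369e+04 Pa.
ΔP = 1.369e+04 Pa = 0.137 bar.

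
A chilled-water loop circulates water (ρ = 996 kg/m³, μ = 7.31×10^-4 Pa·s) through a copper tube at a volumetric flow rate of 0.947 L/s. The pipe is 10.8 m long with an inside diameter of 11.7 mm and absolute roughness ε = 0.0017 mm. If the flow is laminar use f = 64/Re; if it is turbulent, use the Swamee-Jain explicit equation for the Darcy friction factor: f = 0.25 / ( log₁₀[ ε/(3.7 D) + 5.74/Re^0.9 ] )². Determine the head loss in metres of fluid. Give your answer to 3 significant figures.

Q = 0.947 L/s = 0.947/1000 = 0.000947 m³/s.
Cross-sectional area A = πD²/4 = π(0.0117)²/4 = 0.0001075 m²; mean velocity V = Q/A = 0.000947/0.0001075 = 8.808 m/s.
Reynolds number Re = ρVD/μ = 996 · 8.808 · 0.0117 / 0.000731 = 1.404e+05.
Re > 4000 → turbulent. Relative roughness ε/D = 1.7e-06/0.0117 = 0.000145. Swamee-Jain: f = 0.25/(log₁₀[0.000145/3.7 + 5.74/1.404e+05^0.9])² = 0.25/(log₁₀[3.93e-05 + 0.000134])² = 0.25/(-3.762)² = 0.01767.
Darcy-Weisbach: ΔP = f(L/D)(ρV²/2) = 0.01767·(10.8/0.0117)·(996·8.808²/2) = 0.01767·923.1·3.864e+04 = 6.3e+05 Pa.
Head loss h_f = ΔP/(ρg) = 6.3e+05/(996·9.81) = 64.5 m.

h_f ≈ 64.5 m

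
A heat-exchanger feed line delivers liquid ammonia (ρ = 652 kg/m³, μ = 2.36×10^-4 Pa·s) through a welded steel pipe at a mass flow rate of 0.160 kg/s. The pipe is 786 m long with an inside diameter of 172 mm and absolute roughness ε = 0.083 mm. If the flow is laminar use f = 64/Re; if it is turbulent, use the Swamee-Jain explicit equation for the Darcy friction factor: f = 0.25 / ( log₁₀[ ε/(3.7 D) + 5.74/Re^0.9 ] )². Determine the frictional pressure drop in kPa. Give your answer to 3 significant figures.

ΔP ≈ 0.00638 kPa

A = πD²/4 = π(0.172)²/4 = 0.02324 m²; mean velocity V = ṁ/(ρA) = 0.16/(652 · 0.02324) = 0.01056 m/s.
Reynolds number Re = ρVD/μ = 652 · 0.01056 · 0.172 / 0.000236 = 5019.
Re > 4000 → turbulent. Relative roughness ε/D = 8.3e-05/0.172 = 0.000483. Swamee-Jain: f = 0.25/(log₁₀[0.000483/3.7 + 5.74/5019^0.9])² = 0.25/(log₁₀[0.00013 + 0.00268])² = 0.25/(-2.551)² = 0.03842.
Darcy-Weisbach: ΔP = f(L/D)(ρV²/2) = 0.03842·(786/0.172)·(652·0.01056²/2) = 0.03842·4570·0.03636 = 6.384 Pa.
ΔP = 6.384 Pa = 0.00638 kPa.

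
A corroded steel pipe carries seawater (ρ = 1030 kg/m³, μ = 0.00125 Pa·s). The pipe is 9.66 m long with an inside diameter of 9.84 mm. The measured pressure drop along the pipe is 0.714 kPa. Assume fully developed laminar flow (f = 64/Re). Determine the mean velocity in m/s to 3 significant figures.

For laminar flow, f = 64/Re with Re = ρVD/μ, so Darcy-Weisbach reduces to ΔP = 32μLV/D². Solving for V: V = ΔP·D²/(32μL) = 714·(0.00984)²/(32·0.00125·9.66) = 0.1789 m/s.
Check: Re = ρVD/μ = 1030·0.1789·0.00984/0.00125 = 1451 < 2300, so the laminar assumption holds.

V ≈ 0.179 m/s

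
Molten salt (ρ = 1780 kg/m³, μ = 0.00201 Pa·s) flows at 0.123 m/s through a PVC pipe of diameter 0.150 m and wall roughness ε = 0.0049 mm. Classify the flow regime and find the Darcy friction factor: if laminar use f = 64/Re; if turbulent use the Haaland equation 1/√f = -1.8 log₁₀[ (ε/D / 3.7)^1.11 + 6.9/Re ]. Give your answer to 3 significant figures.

f ≈ 0.0271

Re = ρVD/μ = 1780·0.123·0.15/0.00201 = 1.634e+04.
Re > 4000 → turbulent. ε/D = 4.9e-06/0.15 = 3.27e-05; Haaland: 1/√f = -1.8 log₁₀[2.45e-06 + 0.000422] = 6.069, so f = 0.02715.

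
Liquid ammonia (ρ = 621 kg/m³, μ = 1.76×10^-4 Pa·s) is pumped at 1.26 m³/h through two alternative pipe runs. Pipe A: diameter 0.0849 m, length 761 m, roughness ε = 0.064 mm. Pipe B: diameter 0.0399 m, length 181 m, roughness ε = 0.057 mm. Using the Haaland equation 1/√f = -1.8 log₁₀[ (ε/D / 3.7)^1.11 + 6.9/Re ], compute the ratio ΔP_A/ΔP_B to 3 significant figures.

Pipe A: V = Q/A = 0.00035/0.005661 = 0.06182 m/s; Re = 1.852e+04; ε/D = 0.000754; Haaland → f = 0.0276; ΔP_A = f(L/D)(ρV²/2) = 293.6 Pa.
Pipe B: V = Q/A = 0.00035/0.00125 = 0.2799 m/s; Re = 3.941e+04; ε/D = 0.00143; Haaland → f = 0.02561; ΔP_B = f(L/D)(ρV²/2) = 2827 Pa.
ΔP_A/ΔP_B = 293.6/2827 = 0.104.

ΔP_A/ΔP_B ≈ 0.104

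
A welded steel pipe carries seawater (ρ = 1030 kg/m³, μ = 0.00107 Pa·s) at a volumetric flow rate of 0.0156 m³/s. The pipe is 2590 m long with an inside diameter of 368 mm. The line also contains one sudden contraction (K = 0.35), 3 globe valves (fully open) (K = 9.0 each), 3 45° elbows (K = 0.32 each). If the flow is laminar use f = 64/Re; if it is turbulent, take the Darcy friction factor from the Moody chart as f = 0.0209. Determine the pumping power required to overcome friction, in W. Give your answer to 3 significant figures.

Cross-sectional area A = πD²/4 = π(0.368)²/4 = 0.1064 m²; mean velocity V = Q/A = 0.0156/0.1064 = 0.1467 m/s.
Reynolds number Re = ρVD/μ = 1030 · 0.1467 · 0.368 / 0.00107 = 5.196e+04.
Re > 4000 → turbulent; use the Moody-chart value f = 0.0209.
Total minor-loss coefficient ΣK = 1·0.35 + 3·9 + 3·0.32 = 28.3.
ΔP = [f·L/D + ΣK]·(ρV²/2) = [0.0209·2590/0.368 + 28.3]·(1030·0.1467²/2) = [147.1 + 28.3]·11.08 = 1943 Pa.
Pumping power P = QΔP = 0.0156·1943 = 30.31 W = 30.3 W.

P ≈ 30.3 W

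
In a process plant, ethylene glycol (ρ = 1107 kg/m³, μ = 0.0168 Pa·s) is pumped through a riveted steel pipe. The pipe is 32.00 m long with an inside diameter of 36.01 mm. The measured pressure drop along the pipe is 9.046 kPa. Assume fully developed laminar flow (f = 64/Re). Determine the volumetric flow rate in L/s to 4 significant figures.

Q ≈ 0.6944 L/s

For laminar flow, f = 64/Re with Re = ρVD/μ, so Darcy-Weisbach reduces to ΔP = 32μLV/D². Solving for V: V = ΔP·D²/(32μL) = 9046·(0.03601)²/(32·0.0168·32) = 0.6819 m/s.
Check: Re = ρVD/μ = 1107·0.6819·0.03601/0.0168 = 1618 < 2300, so the laminar assumption holds.
Q = V·A = 0.6819·(π/4·0.03601²) = 0.0006944 m³/s = 0.6944 L/s.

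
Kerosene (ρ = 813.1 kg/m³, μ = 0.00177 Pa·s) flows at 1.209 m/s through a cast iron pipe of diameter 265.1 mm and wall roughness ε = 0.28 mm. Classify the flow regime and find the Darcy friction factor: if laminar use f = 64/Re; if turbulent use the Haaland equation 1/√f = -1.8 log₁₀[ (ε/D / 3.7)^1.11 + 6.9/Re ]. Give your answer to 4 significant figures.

Re = ρVD/μ = 813.1·1.209·0.2651/0.00177 = 1.472e+05.
Re > 4000 → turbulent. ε/D = 0.00028/0.2651 = 0.00106; Haaland: 1/√f = -1.8 log₁₀[0.000116 + 4.69e-05] = 6.817, so f = 0.02152.

f ≈ 0.02152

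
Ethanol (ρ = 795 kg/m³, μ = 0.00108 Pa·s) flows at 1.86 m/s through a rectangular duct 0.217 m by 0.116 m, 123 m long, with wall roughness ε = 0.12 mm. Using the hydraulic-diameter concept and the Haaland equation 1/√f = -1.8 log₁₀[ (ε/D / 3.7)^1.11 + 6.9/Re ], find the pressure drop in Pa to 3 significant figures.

ΔP ≈ 22400 Pa

Hydraulic diameter D_h = 4A/P = 4·(0.217·0.116)/(2·(0.217+0.116)) = 0.1007/0.666 = 0.1512 m.
Re = ρVD_h/μ = 795·1.86·0.1512/0.00108 = 2.07e+05.
ε/D_h = 0.00012/0.1512 = 0.000794; Haaland gives 1/√f = -1.8 log₁₀[8.47e-05+3.33e-05] = 7.07, so f = 0.02.
ΔP = f(L/D_h)(ρV²/2) = 0.02·123/0.1512·1375 = 2.238e+04 Pa.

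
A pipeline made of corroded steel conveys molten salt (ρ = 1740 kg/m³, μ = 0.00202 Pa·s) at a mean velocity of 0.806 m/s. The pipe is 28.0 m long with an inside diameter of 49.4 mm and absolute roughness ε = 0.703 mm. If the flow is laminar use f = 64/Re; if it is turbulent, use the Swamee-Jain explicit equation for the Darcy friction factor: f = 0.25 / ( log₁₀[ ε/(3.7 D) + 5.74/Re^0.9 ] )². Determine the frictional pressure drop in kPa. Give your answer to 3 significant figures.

ΔP ≈ 14.3 kPa

Reynolds number Re = ρVD/μ = 1740 · 0.806 · 0.0494 / 0.00202 = 3.43e+04.
Re > 4000 → turbulent. Relative roughness ε/D = 0.000703/0.0494 = 0.0142. Swamee-Jain: f = 0.25/(log₁₀[0.0142/3.7 + 5.74/3.43e+04^0.9])² = 0.25/(log₁₀[0.00385 + 0.000476])² = 0.25/(-2.364)² = 0.04472.
Darcy-Weisbach: ΔP = f(L/D)(ρV²/2) = 0.04472·(28/0.0494)·(1740·0.806²/2) = 0.04472·566.8·565.2 = 1.433e+04 Pa.
ΔP = 1.433e+04 Pa = 14.3 kPa.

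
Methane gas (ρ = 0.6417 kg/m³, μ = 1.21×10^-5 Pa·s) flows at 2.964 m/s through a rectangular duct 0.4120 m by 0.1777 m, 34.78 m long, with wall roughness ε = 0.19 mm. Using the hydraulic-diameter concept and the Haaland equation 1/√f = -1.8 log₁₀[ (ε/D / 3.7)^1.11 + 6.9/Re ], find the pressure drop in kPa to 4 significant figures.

Hydraulic diameter D_h = 4A/P = 4·(0.412·0.1777)/(2·(0.412+0.1777)) = 0.2928/1.179 = 0.2483 m.
Re = ρVD_h/μ = 0.6417·2.964·0.2483/1.21e-05 = 3.903e+04.
ε/D_h = 0.00019/0.2483 = 0.000765; Haaland gives 1/√f = -1.8 log₁₀[8.13e-05+0.000177] = 6.459, so f = 0.02397.
ΔP = f(L/D_h)(ρV²/2) = 0.02397·34.78/0.2483·2.819 = 9.465 Pa.
ΔP = 0.009465 kPa.

ΔP ≈ 0.009465 kPa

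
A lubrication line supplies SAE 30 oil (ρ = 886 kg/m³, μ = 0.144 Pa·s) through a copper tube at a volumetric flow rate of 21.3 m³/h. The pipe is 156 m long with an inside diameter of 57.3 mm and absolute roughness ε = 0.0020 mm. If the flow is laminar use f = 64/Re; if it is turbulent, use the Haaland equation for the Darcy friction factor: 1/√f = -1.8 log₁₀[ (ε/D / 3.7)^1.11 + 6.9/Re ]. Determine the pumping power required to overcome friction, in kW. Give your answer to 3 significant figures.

P ≈ 2.97 kW

Q = 21.3 m³/h = 21.3/3600 = 0.005917 m³/s.
Cross-sectional area A = πD²/4 = π(0.0573)²/4 = 0.002579 m²; mean velocity V = Q/A = 0.005917/0.002579 = 2.294 m/s.
Reynolds number Re = ρVD/μ = 886 · 2.294 · 0.0573 / 0.144 = 808.9.
Re < 2300 → laminar flow, so f = 64/Re = 64/808.9 = 0.07912 (the turbulent correlation is not needed).
Darcy-Weisbach: ΔP = f(L/D)(ρV²/2) = 0.07912·(156/0.0573)·(886·2.294²/2) = 0.07912·2723·2332 = 5.023e+05 Pa.
Pumping power P = QΔP = 0.005917·5.023e+05 = 2972 W = 2.97 kW.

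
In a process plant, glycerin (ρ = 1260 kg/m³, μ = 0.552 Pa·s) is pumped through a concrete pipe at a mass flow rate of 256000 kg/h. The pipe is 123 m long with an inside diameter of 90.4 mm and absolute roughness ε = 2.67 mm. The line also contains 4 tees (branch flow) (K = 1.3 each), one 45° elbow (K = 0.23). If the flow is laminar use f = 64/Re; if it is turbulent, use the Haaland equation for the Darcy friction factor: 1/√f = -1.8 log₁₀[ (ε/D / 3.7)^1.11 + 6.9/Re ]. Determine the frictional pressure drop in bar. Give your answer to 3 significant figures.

ΔP ≈ 26.0 bar

ṁ = 256000 kg/h = 256000/3600 = 71.11 kg/s.
A = πD²/4 = π(0.0904)²/4 = 0.006418 m²; mean velocity V = ṁ/(ρA) = 71.11/(1260 · 0.006418) = 8.793 m/s.
Reynolds number Re = ρVD/μ = 1260 · 8.793 · 0.0904 / 0.552 = 1814.
Re < 2300 → laminar flow, so f = 64/Re = 64/1814 = 0.03527 (the turbulent correlation is not needed).
Total minor-loss coefficient ΣK = 4·1.3 + 1·0.23 = 5.43.
ΔP = [f·L/D + ΣK]·(ρV²/2) = [0.03527·123/0.0904 + 5.43]·(1260·8.793²/2) = [47.99 + 5.43]·4.871e+04 = 2.602e+06 Pa.
ΔP = 2.602e+06 Pa = 26.0 bar.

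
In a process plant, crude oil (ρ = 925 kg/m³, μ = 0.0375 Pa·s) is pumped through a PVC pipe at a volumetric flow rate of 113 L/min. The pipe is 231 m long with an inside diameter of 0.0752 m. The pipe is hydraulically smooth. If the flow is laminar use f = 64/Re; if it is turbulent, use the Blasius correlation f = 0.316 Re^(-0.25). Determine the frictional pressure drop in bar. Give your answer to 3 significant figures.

ΔP ≈ 0.208 bar

Q = 113 L/min = 113/60000 = 0.001883 m³/s.
Cross-sectional area A = πD²/4 = π(0.0752)²/4 = 0.004441 m²; mean velocity V = Q/A = 0.001883/0.004441 = 0.424 m/s.
Reynolds number Re = ρVD/μ = 925 · 0.424 · 0.0752 / 0.0375 = 786.6.
Re < 2300 → laminar flow, so f = 64/Re = 64/786.6 = 0.08137 (the turbulent correlation is not needed).
Darcy-Weisbach: ΔP = f(L/D)(ρV²/2) = 0.08137·(231/0.0752)·(925·0.424²/2) = 0.08137·3072·83.16 = 2.079e+04 Pa.
ΔP = 2.079e+04 Pa = 0.208 bar.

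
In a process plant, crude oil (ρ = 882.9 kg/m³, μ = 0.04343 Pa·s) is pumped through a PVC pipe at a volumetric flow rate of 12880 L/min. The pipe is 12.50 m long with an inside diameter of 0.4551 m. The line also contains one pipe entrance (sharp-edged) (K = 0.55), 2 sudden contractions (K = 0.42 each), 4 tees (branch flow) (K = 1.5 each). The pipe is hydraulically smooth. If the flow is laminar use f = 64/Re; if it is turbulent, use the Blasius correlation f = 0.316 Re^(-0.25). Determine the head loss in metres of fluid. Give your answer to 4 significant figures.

h_f ≈ 0.7292 m

Q = 12880 L/min = 12880/60000 = 0.2147 m³/s.
Cross-sectional area A = πD²/4 = π(0.4551)²/4 = 0.1627 m²; mean velocity V = Q/A = 0.2147/0.1627 = 1.32 m/s.
Reynolds number Re = ρVD/μ = 882.9 · 1.32 · 0.4551 / 0.0434 = 1.221e+04.
Re > 4000 → turbulent. Smooth-pipe (Blasius): f = 0.316 Re^(-0.25) = 0.316/(1.221e+04)^0.25 = 0.03006.
Total minor-loss coefficient ΣK = 1·0.55 + 2·0.42 + 4·1.5 = 7.39.
ΔP = [f·L/D + ΣK]·(ρV²/2) = [0.03006·12.5/0.4551 + 7.39]·(882.9·1.32²/2) = [0.8257 + 7.39]·768.8 = 6316 Pa.
Head loss h_f = ΔP/(ρg) = 6316/(882.9·9.81) = 0.7292 m.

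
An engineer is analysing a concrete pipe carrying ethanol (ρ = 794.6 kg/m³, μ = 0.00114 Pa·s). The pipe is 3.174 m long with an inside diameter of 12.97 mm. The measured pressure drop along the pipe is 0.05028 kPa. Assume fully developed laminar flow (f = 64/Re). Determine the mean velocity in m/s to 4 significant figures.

V ≈ 0.07305 m/s

For laminar flow, f = 64/Re with Re = ρVD/μ, so Darcy-Weisbach reduces to ΔP = 32μLV/D². Solving for V: V = ΔP·D²/(32μL) = 50.28·(0.01297)²/(32·0.00114·3.174) = 0.07305 m/s.
Check: Re = ρVD/μ = 794.6·0.07305·0.01297/0.00114 = 660.4 < 2300, so the laminar assumption holds.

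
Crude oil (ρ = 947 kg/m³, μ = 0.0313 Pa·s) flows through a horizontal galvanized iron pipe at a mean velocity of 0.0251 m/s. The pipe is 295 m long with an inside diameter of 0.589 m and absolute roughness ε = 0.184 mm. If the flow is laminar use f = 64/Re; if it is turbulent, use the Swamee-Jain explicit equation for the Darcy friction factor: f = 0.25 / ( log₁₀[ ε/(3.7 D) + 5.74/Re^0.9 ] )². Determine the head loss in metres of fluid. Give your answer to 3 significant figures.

Reynolds number Re = ρVD/μ = 947 · 0.0251 · 0.589 / 0.0313 = 447.3.
Re < 2300 → laminar flow, so f = 64/Re = 64/447.3 = 0.1431 (the turbulent correlation is not needed).
Darcy-Weisbach: ΔP = f(L/D)(ρV²/2) = 0.1431·(295/0.589)·(947·0.0251²/2) = 0.1431·500.8·0.2983 = 21.38 Pa.
Head loss h_f = ΔP/(ρg) = 21.38/(947·9.81) = 0.00230 m.

h_f ≈ 0.00230 m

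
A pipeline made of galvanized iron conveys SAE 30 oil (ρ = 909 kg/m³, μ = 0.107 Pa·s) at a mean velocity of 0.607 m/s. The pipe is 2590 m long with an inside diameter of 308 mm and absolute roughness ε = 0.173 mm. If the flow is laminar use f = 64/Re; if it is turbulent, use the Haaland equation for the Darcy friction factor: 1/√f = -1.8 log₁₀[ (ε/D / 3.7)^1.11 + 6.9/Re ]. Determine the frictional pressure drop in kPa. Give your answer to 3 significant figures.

ΔP ≈ 56.7 kPa

Reynolds number Re = ρVD/μ = 909 · 0.607 · 0.308 / 0.107 = 1588.
Re < 2300 → laminar flow, so f = 64/Re = 64/1588 = 0.0403 (the turbulent correlation is not needed).
Darcy-Weisbach: ΔP = f(L/D)(ρV²/2) = 0.0403·(2590/0.308)·(909·0.607²/2) = 0.0403·8409·167.5 = 5.674e+04 Pa.
ΔP = 5.674e+04 Pa = 56.7 kPa.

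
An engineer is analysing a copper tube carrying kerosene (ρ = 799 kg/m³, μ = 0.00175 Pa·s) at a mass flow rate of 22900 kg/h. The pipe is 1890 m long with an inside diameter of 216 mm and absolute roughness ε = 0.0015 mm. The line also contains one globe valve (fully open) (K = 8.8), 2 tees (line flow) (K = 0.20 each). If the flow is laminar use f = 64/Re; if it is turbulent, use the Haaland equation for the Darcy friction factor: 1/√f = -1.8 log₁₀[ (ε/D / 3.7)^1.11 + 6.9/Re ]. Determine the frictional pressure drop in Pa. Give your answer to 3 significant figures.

ṁ = 22900 kg/h = 22900/3600 = 6.361 kg/s.
A = πD²/4 = π(0.216)²/4 = 0.03664 m²; mean velocity V = ṁ/(ρA) = 6.361/(799 · 0.03664) = 0.2173 m/s.
Reynolds number Re = ρVD/μ = 799 · 0.2173 · 0.216 / 0.00175 = 2.143e+04.
Re > 4000 → turbulent. Relative roughness ε/D = 1.5e-06/0.216 = 6.94e-06. Haaland: 1/√f = -1.8 log₁₀[(6.94e-06/3.7)^1.11 + 6.9/2.143e+04] = -1.8 log₁₀[4.4e-07 + 0.000322] = 6.285, so f = 0.02532.
Total minor-loss coefficient ΣK = 1·8.8 + 2·0.2 = 9.2.
ΔP = [f·L/D + ΣK]·(ρV²/2) = [0.02532·1890/0.216 + 9.2]·(799·0.2173²/2) = [221.5 + 9.2]·18.86 = 4351 Pa.

ΔP ≈ 4350 Pa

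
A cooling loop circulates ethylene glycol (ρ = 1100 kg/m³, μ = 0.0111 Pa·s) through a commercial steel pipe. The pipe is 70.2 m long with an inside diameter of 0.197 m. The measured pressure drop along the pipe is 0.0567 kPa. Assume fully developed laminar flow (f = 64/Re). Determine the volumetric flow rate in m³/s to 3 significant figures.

For laminar flow, f = 64/Re with Re = ρVD/μ, so Darcy-Weisbach reduces to ΔP = 32μLV/D². Solving for V: V = ΔP·D²/(32μL) = 56.7·(0.197)²/(32·0.0111·70.2) = 0.08825 m/s.
Check: Re = ρVD/μ = 1100·0.08825·0.197/0.0111 = 1723 < 2300, so the laminar assumption holds.
Q = V·A = 0.08825·(π/4·0.197²) = 0.00269 m³/s = 0.00269 m³/s.

Q ≈ 0.00269 m³/s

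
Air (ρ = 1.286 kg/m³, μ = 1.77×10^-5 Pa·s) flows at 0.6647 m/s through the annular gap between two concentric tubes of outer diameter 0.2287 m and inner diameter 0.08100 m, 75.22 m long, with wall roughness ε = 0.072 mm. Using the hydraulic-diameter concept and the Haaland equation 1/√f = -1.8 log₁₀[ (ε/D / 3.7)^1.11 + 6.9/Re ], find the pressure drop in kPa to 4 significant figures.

Hydraulic diameter D_h = 4A/P = D_o - D_i = 0.2287 - 0.081 = 0.1477 m.
Re = ρVD_h/μ = 1.286·0.6647·0.1477/1.77e-05 = 7133.
ε/D_h = 7.2e-05/0.1477 = 0.000487; Haaland gives 1/√f = -1.8 log₁₀[4.93e-05+0.000967] = 5.387, so f = 0.03446.
ΔP = f(L/D_h)(ρV²/2) = 0.03446·75.22/0.1477·0.2841 = 4.985 Pa.
ΔP = 0.004985 kPa.

ΔP ≈ 0.004985 kPa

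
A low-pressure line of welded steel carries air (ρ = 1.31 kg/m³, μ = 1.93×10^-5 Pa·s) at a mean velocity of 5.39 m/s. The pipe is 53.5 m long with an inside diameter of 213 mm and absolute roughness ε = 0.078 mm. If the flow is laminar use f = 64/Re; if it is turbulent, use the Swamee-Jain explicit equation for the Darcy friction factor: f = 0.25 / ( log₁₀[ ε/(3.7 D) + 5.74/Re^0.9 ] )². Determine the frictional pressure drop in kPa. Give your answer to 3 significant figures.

Reynolds number Re = ρVD/μ = 1.31 · 5.39 · 0.213 / 1.93e-05 = 7.793e+04.
Re > 4000 → turbulent. Relative roughness ε/D = 7.8e-05/0.213 = 0.000366. Swamee-Jain: f = 0.25/(log₁₀[0.000366/3.7 + 5.74/7.793e+04^0.9])² = 0.25/(log₁₀[9.9e-05 + 0.000227])² = 0.25/(-3.487)² = 0.02057.
Darcy-Weisbach: ΔP = f(L/D)(ρV²/2) = 0.02057·(53.5/0.213)·(1.31·5.39²/2) = 0.02057·251.2·19.03 = 98.3 Pa.
ΔP = 98.3 Pa = 0.0983 kPa.

ΔP ≈ 0.0983 kPa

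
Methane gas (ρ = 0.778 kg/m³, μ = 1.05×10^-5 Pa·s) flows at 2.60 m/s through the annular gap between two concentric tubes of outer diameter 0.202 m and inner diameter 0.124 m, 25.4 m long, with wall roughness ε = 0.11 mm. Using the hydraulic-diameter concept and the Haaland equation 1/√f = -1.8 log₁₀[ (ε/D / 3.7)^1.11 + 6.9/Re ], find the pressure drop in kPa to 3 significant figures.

Hydraulic diameter D_h = 4A/P = D_o - D_i = 0.202 - 0.124 = 0.078 m.
Re = ρVD_h/μ = 0.778·2.6·0.078/1.05e-05 = 1.503e+04.
ε/D_h = 0.00011/0.078 = 0.00141; Haaland gives 1/√f = -1.8 log₁₀[0.00016+0.000459] = 5.774, so f = 0.02999.
ΔP = f(L/D_h)(ρV²/2) = 0.02999·25.4/0.078·2.63 = 25.68 Pa.
ΔP = 0.0257 kPa.

ΔP ≈ 0.0257 kPa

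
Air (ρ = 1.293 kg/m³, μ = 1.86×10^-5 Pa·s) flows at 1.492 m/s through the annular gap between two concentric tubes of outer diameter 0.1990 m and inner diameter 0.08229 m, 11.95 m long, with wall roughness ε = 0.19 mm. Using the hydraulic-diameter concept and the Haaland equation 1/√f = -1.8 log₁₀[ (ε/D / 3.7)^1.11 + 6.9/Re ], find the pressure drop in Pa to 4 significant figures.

Hydraulic diameter D_h = 4A/P = D_o - D_i = 0.199 - 0.08229 = 0.1167 m.
Re = ρVD_h/μ = 1.293·1.492·0.1167/1.86e-05 = 1.21e+04.
ε/D_h = 0.00019/0.1167 = 0.00163; Haaland gives 1/√f = -1.8 log₁₀[0.000188+0.00057] = 5.617, so f = 0.0317.
ΔP = f(L/D_h)(ρV²/2) = 0.0317·11.95/0.1167·1.439 = 4.671 Pa.

ΔP ≈ 4.671 Pa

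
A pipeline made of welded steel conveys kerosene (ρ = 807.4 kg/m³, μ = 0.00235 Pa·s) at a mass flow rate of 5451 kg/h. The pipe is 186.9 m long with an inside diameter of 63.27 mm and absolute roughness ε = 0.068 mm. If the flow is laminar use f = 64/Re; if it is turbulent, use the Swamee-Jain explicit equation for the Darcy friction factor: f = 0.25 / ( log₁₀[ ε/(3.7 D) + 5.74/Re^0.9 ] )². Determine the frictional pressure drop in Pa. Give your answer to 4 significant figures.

ΔP ≈ 13110 Pa

ṁ = 5451 kg/h = 5451/3600 = 1.514 kg/s.
A = πD²/4 = π(0.06327)²/4 = 0.003144 m²; mean velocity V = ṁ/(ρA) = 1.514/(807.4 · 0.003144) = 0.5965 m/s.
Reynolds number Re = ρVD/μ = 807.4 · 0.5965 · 0.06327 / 0.00235 = 1.297e+04.
Re > 4000 → turbulent. Relative roughness ε/D = 6.8e-05/0.06327 = 0.00107. Swamee-Jain: f = 0.25/(log₁₀[0.00107/3.7 + 5.74/1.297e+04^0.9])² = 0.25/(log₁₀[0.00029 + 0.00114])² = 0.25/(-2.844)² = 0.03091.
Darcy-Weisbach: ΔP = f(L/D)(ρV²/2) = 0.03091·(186.9/0.06327)·(807.4·0.5965²/2) = 0.03091·2954·143.6 = 1.311e+04 Pa.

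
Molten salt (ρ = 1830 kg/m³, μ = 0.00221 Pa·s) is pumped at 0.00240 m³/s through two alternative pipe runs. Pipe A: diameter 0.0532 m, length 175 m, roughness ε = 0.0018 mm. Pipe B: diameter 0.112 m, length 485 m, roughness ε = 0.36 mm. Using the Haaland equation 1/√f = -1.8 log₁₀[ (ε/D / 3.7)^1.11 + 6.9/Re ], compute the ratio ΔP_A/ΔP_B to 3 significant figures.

ΔP_A/ΔP_B ≈ 10.1

Pipe A: V = Q/A = 0.0024/0.002223 = 1.08 m/s; Re = 4.756e+04; ε/D = 3.38e-05; Haaland → f = 0.02103; ΔP_A = f(L/D)(ρV²/2) = 7.379e+04 Pa.
Pipe B: V = Q/A = 0.0024/0.009852 = 0.2436 m/s; Re = 2.259e+04; ε/D = 0.00321; Haaland → f = 0.03108; ΔP_B = f(L/D)(ρV²/2) = 7307 Pa.
ΔP_A/ΔP_B = 7.379e+04/7307 = 10.1.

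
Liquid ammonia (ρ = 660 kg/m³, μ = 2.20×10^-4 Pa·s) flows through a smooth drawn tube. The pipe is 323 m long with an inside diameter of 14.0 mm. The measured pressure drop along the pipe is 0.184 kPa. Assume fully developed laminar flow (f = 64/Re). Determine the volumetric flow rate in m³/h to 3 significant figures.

Q ≈ 0.00879 m³/h

For laminar flow, f = 64/Re with Re = ρVD/μ, so Darcy-Weisbach reduces to ΔP = 32μLV/D². Solving for V: V = ΔP·D²/(32μL) = 184·(0.014)²/(32·0.00022·323) = 0.01586 m/s.
Check: Re = ρVD/μ = 660·0.01586·0.014/0.00022 = 666.1 < 2300, so the laminar assumption holds.
Q = V·A = 0.01586·(π/4·0.014²) = 2.441e-06 m³/s = 0.00879 m³/h.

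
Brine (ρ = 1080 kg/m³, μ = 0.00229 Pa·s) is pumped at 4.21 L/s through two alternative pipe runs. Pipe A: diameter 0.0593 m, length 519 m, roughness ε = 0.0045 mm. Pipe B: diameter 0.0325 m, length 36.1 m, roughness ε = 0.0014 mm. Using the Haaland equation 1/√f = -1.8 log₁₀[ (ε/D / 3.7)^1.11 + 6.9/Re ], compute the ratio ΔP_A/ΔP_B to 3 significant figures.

Pipe A: V = Q/A = 0.00421/0.002762 = 1.524 m/s; Re = 4.263e+04; ε/D = 7.59e-05; Haaland → f = 0.02166; ΔP_A = f(L/D)(ρV²/2) = 2.379e+05 Pa.
Pipe B: V = Q/A = 0.00421/0.0008296 = 5.075 m/s; Re = 7.779e+04; ε/D = 4.31e-05; Haaland → f = 0.01895; ΔP_B = f(L/D)(ρV²/2) = 2.927e+05 Pa.
ΔP_A/ΔP_B = 2.379e+05/2.927e+05 = 0.813.

ΔP_A/ΔP_B ≈ 0.813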